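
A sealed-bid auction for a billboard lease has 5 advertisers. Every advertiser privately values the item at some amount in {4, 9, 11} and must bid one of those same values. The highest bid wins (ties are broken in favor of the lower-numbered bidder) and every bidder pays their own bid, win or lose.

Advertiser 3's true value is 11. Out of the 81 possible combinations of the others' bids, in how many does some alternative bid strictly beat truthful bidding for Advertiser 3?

Others bid (4, 4, 4, 4): truth gives 0; bid 9 gives 2 > 0. Violating.
Others bid (4, 4, 4, 9): truth gives 0; bid 9 gives 2 > 0. Violating.
Others bid (4, 4, 9, 4): truth gives 0; bid 9 gives 2 > 0. Violating.
Others bid (4, 4, 9, 9): truth gives 0; bid 9 gives 2 > 0. Violating.
Others bid (4, 4, 4, 11): truth gives 0; no alternative beats it.
Others bid (4, 4, 9, 11): truth gives 0; no alternative beats it.
(Checking all 81 profiles: 49 have a profitable deviation, 32 do not.)

49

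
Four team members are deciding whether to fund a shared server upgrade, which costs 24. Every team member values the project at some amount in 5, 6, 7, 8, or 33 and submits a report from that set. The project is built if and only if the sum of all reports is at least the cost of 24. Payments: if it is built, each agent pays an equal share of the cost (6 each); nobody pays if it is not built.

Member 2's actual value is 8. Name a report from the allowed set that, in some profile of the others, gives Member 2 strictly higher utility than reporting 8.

33

Suppose Member 1 reports 5, Member 3 reports 5 and Member 4 reports 5.
Report 8: project not built, utility 0.
Report 33: project built, pays 6, utility 8 - 6 = 2.
So reporting 33 beats truth here (2 > 0).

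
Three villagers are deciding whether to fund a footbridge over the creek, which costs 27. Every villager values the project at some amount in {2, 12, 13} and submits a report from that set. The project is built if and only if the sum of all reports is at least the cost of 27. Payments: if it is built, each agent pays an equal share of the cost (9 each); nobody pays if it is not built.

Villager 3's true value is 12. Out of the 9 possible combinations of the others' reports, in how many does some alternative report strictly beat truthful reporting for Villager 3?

2

Others report (2, 12): truth gives 0; report 13 gives 3 > 0. Violating.
Others report (12, 2): truth gives 0; report 13 gives 3 > 0. Violating.
Others report (2, 2): truth gives 0; no alternative beats it.
Others report (2, 13): truth gives 3; no alternative beats it.
(Checking all 9 profiles: 2 have a profitable deviation, 7 do not.)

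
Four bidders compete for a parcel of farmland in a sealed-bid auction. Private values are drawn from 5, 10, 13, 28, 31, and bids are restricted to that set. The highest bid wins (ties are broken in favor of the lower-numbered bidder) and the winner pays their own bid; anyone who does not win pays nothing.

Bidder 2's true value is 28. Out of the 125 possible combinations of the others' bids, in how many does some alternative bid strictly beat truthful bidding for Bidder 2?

Others bid (5, 5, 5): truth gives 0; bid 10 gives 18 > 0. Violating.
Others bid (5, 5, 10): truth gives 0; bid 10 gives 18 > 0. Violating.
Others bid (5, 5, 13): truth gives 0; bid 13 gives 15 > 0. Violating.
Others bid (5, 10, 5): truth gives 0; bid 10 gives 18 > 0. Violating.
Others bid (5, 5, 28): truth gives 0; no alternative beats it.
Others bid (5, 5, 31): truth gives 0; no alternative beats it.
(Checking all 125 profiles: 18 have a profitable deviation, 107 do not.)

18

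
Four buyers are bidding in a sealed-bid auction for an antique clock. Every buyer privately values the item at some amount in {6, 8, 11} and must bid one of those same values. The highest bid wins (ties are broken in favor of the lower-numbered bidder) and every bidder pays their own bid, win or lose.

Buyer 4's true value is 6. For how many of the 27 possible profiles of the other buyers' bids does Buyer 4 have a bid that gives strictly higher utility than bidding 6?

Others bid (6, 6, 6): truth gives -6; bid 8 gives -2 > -6. Violating.
Others bid (6, 6, 8): truth gives -6; bid 11 gives -5 > -6. Violating.
Others bid (6, 8, 6): truth gives -6; bid 11 gives -5 > -6. Violating.
Others bid (6, 8, 8): truth gives -6; bid 11 gives -5 > -6. Violating.
Others bid (6, 6, 11): truth gives -6; no alternative beats it.
Others bid (6, 8, 11): truth gives -6; no alternative beats it.
(Checking all 27 profiles: 8 have a profitable deviation, 19 do not.)

8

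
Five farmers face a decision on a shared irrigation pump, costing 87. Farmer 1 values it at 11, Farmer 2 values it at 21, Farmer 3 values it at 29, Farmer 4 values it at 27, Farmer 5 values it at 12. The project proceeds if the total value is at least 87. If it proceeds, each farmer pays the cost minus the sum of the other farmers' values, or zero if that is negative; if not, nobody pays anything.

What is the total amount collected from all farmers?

38

Total value 100 ≥ cost 87, so it is built.
Farmer 1: others sum to 89; max(0, 87 - 89) = 0.
Farmer 2: others sum to 79; max(0, 87 - 79) = 8.
Farmer 3: others sum to 71; max(0, 87 - 71) = 16.
Farmer 4: others sum to 73; max(0, 87 - 73) = 14.
Farmer 5: others sum to 88; max(0, 87 - 88) = 0.
Total collected = 0 + 8 + 16 + 14 + 0 = 38.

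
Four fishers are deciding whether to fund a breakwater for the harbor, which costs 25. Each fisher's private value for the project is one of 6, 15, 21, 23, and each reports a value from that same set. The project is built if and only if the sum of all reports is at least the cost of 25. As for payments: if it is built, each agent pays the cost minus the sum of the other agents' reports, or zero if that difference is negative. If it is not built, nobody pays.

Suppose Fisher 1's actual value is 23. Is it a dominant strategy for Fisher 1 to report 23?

Check each profile of the others' reports and compare truth against every alternative report.
Others report (6, 6, 15): truth gives 23, best alternative gives 23.
Others report (6, 6, 21): truth gives 23, best alternative gives 23.
Others report (6, 6, 23): truth gives 23, best alternative gives 23.
Others report (6, 15, 6): truth gives 23, best alternative gives 23.
Others report (6, 15, 15): truth gives 23, best alternative gives 23.
Others report (6, 15, 21): truth gives 23, best alternative gives 23.
(Remaining 58 profiles checked similarly; truth is weakly best in each.)
In every case the truthful report is at least as good as any alternative, so it is a dominant strategy.

Yes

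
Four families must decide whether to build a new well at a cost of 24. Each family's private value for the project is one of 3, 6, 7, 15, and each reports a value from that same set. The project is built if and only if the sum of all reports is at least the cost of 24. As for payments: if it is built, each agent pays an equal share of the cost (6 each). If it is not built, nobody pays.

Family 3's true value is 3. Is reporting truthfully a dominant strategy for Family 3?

Check each profile of the others' reports and compare truth against every alternative report.
Others report (6, 6, 6): truth gives 0, best alternative gives -3.
Others report (6, 6, 7): truth gives 0, best alternative gives -3.
Others report (6, 7, 6): truth gives 0, best alternative gives -3.
Others report (6, 7, 7): truth gives 0, best alternative gives -3.
Others report (7, 6, 6): truth gives 0, best alternative gives -3.
Others report (7, 6, 7): truth gives 0, best alternative gives -3.
(Remaining 58 profiles checked similarly; truth is weakly best in each.)
In every case the truthful report is at least as good as any alternative, so it is a dominant strategy.

Yes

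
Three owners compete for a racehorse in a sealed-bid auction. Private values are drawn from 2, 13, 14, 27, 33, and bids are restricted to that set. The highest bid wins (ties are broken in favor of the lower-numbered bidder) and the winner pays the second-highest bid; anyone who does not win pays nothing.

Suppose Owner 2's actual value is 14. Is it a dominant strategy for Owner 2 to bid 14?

Check each profile of the others' bids and compare truth against every alternative bid.
Others bid (2, 2): truth gives 12, best alternative gives 12.
Others bid (2, 13): truth gives 1, best alternative gives 1.
Others bid (13, 2): truth gives 1, best alternative gives 1.
Others bid (13, 13): truth gives 1, best alternative gives 1.
Others bid (2, 14): truth gives 0, best alternative gives 0.
Others bid (2, 27): truth gives 0, best alternative gives 0.
(Remaining 19 profiles checked similarly; truth is weakly best in each.)
In every case the truthful bid is at least as good as any alternative, so it is a dominant strategy.

Yes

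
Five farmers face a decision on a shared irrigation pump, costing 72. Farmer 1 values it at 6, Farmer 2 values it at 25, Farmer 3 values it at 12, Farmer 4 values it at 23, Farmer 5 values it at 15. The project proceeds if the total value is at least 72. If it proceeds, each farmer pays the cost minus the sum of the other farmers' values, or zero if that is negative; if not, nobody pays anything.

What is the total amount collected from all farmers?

39

Total value 81 ≥ cost 72, so it is built.
Farmer 1: others sum to 75; max(0, 72 - 75) = 0.
Farmer 2: others sum to 56; max(0, 72 - 56) = 16.
Farmer 3: others sum to 69; max(0, 72 - 69) = 3.
Farmer 4: others sum to 58; max(0, 72 - 58) = 14.
Farmer 5: others sum to 66; max(0, 72 - 66) = 6.
Total collected = 0 + 16 + 3 + 14 + 6 = 39.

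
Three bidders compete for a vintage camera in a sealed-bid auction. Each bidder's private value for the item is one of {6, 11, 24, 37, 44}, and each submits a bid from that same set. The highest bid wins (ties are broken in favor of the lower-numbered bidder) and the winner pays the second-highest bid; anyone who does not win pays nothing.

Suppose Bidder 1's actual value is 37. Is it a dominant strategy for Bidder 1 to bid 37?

Yes

Check each profile of the others' bids and compare truth against every alternative bid.
Others bid (6, 6): truth gives 31, best alternative gives 31.
Others bid (6, 11): truth gives 26, best alternative gives 26.
Others bid (11, 6): truth gives 26, best alternative gives 26.
Others bid (11, 11): truth gives 26, best alternative gives 26.
Others bid (6, 24): truth gives 13, best alternative gives 13.
Others bid (11, 24): truth gives 13, best alternative gives 13.
(Remaining 19 profiles checked similarly; truth is weakly best in each.)
In every case the truthful bid is at least as good as any alternative, so it is a dominant strategy.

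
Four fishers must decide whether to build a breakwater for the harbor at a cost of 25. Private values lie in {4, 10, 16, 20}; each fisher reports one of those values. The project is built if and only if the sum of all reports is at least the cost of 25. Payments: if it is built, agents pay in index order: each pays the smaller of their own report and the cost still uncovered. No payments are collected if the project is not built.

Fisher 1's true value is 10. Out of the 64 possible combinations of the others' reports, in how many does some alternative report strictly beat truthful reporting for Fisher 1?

60

Others report (4, 4, 16): truth gives 0; report 4 gives 6 > 0. Violating.
Others report (4, 4, 20): truth gives 0; report 4 gives 6 > 0. Violating.
Others report (4, 10, 10): truth gives 0; report 4 gives 6 > 0. Violating.
Others report (4, 10, 16): truth gives 0; report 4 gives 6 > 0. Violating.
Others report (4, 4, 4): truth gives 0; no alternative beats it.
Others report (4, 4, 10): truth gives 0; no alternative beats it.
(Checking all 64 profiles: 60 have a profitable deviation, 4 do not.)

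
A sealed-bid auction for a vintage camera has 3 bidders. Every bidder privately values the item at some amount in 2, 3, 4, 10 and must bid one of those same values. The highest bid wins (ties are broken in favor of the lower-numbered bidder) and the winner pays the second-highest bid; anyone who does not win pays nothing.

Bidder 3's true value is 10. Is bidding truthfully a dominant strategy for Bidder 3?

Check each profile of the others' bids and compare truth against every alternative bid.
Others bid (2, 4): truth gives 6, best alternative gives 0.
Others bid (3, 4): truth gives 6, best alternative gives 0.
Others bid (4, 2): truth gives 6, best alternative gives 0.
Others bid (4, 3): truth gives 6, best alternative gives 0.
Others bid (4, 4): truth gives 6, best alternative gives 0.
Others bid (2, 2): truth gives 8, best alternative gives 8.
(Remaining 10 profiles checked similarly; truth is weakly best in each.)
In every case the truthful bid is at least as good as any alternative, so it is a dominant strategy.

Yes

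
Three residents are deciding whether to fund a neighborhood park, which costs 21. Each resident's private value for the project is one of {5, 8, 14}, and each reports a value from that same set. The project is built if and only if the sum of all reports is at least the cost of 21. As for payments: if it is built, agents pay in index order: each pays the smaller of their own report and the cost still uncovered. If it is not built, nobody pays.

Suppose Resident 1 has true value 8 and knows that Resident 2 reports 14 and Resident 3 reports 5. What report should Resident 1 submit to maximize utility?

5

Report 5: project built, pays 5, utility 8 - 5 = 3.
Report 8: project built, pays 8, utility 8 - 8 = 0.
Report 14: project built, pays 14, utility 8 - 14 = -6.
The best choice is 5 with utility 3.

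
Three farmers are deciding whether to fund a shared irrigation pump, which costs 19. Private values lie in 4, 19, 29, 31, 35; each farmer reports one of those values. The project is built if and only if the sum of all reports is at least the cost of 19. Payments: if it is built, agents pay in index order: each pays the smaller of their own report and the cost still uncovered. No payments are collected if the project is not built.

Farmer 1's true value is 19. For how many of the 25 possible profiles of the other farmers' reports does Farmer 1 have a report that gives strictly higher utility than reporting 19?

Others report (4, 19): truth gives 0; report 4 gives 15 > 0. Violating.
Others report (4, 29): truth gives 0; report 4 gives 15 > 0. Violating.
Others report (4, 31): truth gives 0; report 4 gives 15 > 0. Violating.
Others report (4, 35): truth gives 0; report 4 gives 15 > 0. Violating.
Others report (4, 4): truth gives 0; no alternative beats it.
(Checking all 25 profiles: 24 have a profitable deviation, 1 does not.)

24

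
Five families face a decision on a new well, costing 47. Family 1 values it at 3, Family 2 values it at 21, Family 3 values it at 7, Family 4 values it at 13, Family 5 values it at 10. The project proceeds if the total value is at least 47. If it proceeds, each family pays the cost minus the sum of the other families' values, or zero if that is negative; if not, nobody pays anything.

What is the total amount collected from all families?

23

Total value 54 ≥ cost 47, so it is built.
Family 1: others sum to 51; max(0, 47 - 51) = 0.
Family 2: others sum to 33; max(0, 47 - 33) = 14.
Family 3: others sum to 47; max(0, 47 - 47) = 0.
Family 4: others sum to 41; max(0, 47 - 41) = 6.
Family 5: others sum to 44; max(0, 47 - 44) = 3.
Total collected = 0 + 14 + 0 + 6 + 3 = 23.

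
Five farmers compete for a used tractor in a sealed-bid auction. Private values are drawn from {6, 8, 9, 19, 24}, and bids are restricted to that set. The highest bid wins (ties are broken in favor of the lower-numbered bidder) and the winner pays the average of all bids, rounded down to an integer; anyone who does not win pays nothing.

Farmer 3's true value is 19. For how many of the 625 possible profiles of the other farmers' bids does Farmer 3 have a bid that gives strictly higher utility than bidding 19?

Others bid (6, 6, 6, 6): truth gives 11; bid 8 gives 13 > 11. Violating.
Others bid (6, 6, 6, 8): truth gives 10; bid 8 gives 13 > 10. Violating.
Others bid (6, 6, 6, 9): truth gives 10; bid 9 gives 12 > 10. Violating.
Others bid (6, 6, 6, 24): truth gives 0; bid 24 gives 6 > 0. Violating.
Others bid (6, 6, 6, 19): truth gives 8; no alternative beats it.
Others bid (6, 6, 8, 19): truth gives 8; no alternative beats it.
(Checking all 625 profiles: 276 have a profitable deviation, 349 do not.)

276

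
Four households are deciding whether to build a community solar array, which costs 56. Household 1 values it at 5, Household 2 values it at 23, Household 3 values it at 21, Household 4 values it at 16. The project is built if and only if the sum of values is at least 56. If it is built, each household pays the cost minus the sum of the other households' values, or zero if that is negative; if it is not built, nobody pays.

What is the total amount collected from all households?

Total value 65 ≥ cost 56, so it is built.
Household 1: others sum to 60; max(0, 56 - 60) = 0.
Household 2: others sum to 42; max(0, 56 - 42) = 14.
Household 3: others sum to 44; max(0, 56 - 44) = 12.
Household 4: others sum to 49; max(0, 56 - 49) = 7.
Total collected = 0 + 14 + 12 + 7 = 33.

33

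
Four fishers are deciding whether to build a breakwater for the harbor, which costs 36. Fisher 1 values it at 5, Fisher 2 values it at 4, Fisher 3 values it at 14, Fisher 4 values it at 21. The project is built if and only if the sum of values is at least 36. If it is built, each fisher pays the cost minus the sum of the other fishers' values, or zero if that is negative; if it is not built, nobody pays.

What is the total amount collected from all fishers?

Total value 44 ≥ cost 36, so it is built.
Fisher 1: others sum to 39; max(0, 36 - 39) = 0.
Fisher 2: others sum to 40; max(0, 36 - 40) = 0.
Fisher 3: others sum to 30; max(0, 36 - 30) = 6.
Fisher 4: others sum to 23; max(0, 36 - 23) = 13.
Total collected = 0 + 0 + 6 + 13 = 19.

19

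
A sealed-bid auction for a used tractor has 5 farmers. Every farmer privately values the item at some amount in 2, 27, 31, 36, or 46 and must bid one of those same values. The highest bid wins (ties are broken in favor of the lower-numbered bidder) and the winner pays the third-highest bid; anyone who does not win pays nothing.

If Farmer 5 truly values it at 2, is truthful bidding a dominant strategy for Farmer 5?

Yes

Check each profile of the others' bids and compare truth against every alternative bid.
Others bid (2, 2, 2, 2): truth gives 0, best alternative gives 0.
Others bid (2, 2, 2, 27): truth gives 0, best alternative gives 0.
Others bid (2, 2, 2, 31): truth gives 0, best alternative gives 0.
Others bid (2, 2, 2, 36): truth gives 0, best alternative gives 0.
Others bid (2, 2, 2, 46): truth gives 0, best alternative gives 0.
Others bid (2, 2, 27, 2): truth gives 0, best alternative gives 0.
(Remaining 619 profiles checked similarly; truth is weakly best in each.)
In every case the truthful bid is at least as good as any alternative, so it is a dominant strategy.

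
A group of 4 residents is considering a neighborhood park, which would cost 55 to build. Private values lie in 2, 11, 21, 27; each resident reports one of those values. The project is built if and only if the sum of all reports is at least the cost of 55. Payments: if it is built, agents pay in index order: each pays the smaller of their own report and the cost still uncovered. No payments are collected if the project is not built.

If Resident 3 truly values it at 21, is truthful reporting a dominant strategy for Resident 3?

No

Consider the case where Resident 1 reports 2, Resident 2 reports 21 and Resident 4 reports 21.
Truthful report 21: project built, pays 21, utility 21 - 21 = 0.
Report 11 instead: project built, pays 11, utility 21 - 11 = 10.
Since 10 > 0, reporting 11 is strictly better here, so truthful reporting is not dominant.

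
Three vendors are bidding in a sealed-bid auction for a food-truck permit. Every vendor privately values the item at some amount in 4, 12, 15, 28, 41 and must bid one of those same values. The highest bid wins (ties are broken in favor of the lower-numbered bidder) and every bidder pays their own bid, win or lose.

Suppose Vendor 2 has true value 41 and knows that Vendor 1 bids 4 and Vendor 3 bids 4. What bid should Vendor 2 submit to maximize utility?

Bid 4: loses but pays 4, utility -4.
Bid 12: wins, pays 12, utility 41 - 12 = 29.
Bid 15: wins, pays 15, utility 41 - 15 = 26.
Bid 28: wins, pays 28, utility 41 - 28 = 13.
Bid 41: wins, pays 41, utility 41 - 41 = 0.
The best choice is 12 with utility 29.

12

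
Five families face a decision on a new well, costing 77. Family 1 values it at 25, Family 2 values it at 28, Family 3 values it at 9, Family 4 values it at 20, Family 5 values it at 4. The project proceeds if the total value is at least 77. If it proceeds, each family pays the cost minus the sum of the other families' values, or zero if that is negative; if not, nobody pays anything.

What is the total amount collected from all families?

Total value 86 ≥ cost 77, so it is built.
Family 1: others sum to 61; max(0, 77 - 61) = 16.
Family 2: others sum to 58; max(0, 77 - 58) = 19.
Family 3: others sum to 77; max(0, 77 - 77) = 0.
Family 4: others sum to 66; max(0, 77 - 66) = 11.
Family 5: others sum to 82; max(0, 77 - 82) = 0.
Total collected = 16 + 19 + 0 + 11 + 0 = 46.

46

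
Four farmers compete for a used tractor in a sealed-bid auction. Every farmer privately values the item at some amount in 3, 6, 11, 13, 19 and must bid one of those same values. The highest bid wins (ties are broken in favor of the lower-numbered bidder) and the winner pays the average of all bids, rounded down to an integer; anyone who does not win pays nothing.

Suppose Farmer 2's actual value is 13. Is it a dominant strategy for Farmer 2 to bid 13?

No

Consider the case where Farmer 1 bids 3, Farmer 3 bids 3 and Farmer 4 bids 3.
Truthful bid 13: wins, pays 5, utility 13 - 5 = 8.
Bid 6 instead: wins, pays 3, utility 13 - 3 = 10.
Since 10 > 8, bidding 6 is strictly better here, so truthful bidding is not dominant.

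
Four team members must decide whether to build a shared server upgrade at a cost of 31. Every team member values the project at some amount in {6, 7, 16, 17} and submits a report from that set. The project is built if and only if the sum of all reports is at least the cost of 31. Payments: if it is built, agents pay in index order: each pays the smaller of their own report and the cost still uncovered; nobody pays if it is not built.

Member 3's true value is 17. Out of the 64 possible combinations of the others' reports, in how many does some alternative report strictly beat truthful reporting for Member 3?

48

Others report (6, 6, 6): truth gives 0; report 16 gives 1 > 0. Violating.
Others report (6, 6, 7): truth gives 0; report 16 gives 1 > 0. Violating.
Others report (6, 6, 16): truth gives 0; report 6 gives 11 > 0. Violating.
Others report (6, 6, 17): truth gives 0; report 6 gives 11 > 0. Violating.
Others report (16, 16, 6): truth gives 17; no alternative beats it.
Others report (16, 16, 7): truth gives 17; no alternative beats it.
(Checking all 64 profiles: 48 have a profitable deviation, 16 do not.)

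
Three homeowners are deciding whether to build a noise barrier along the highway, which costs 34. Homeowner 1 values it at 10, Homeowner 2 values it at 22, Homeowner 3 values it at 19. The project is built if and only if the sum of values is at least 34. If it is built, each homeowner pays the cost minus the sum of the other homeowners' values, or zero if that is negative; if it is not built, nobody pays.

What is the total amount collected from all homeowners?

Total value 51 ≥ cost 34, so it is built.
Homeowner 1: others sum to 41; max(0, 34 - 41) = 0.
Homeowner 2: others sum to 29; max(0, 34 - 29) = 5.
Homeowner 3: others sum to 32; max(0, 34 - 32) = 2.
Total collected = 0 + 5 + 2 = 7.

7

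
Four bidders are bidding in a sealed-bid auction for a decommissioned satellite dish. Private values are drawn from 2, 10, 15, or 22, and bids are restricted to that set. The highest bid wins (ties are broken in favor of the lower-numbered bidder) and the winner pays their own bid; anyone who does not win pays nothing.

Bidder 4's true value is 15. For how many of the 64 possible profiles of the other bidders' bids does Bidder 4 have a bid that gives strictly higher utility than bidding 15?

Others bid (2, 2, 2): truth gives 0; bid 10 gives 5 > 0. Violating.
Others bid (2, 2, 10): truth gives 0; no alternative beats it.
Others bid (2, 2, 15): truth gives 0; no alternative beats it.
(Checking all 64 profiles: 1 has a profitable deviation, 63 do not.)

1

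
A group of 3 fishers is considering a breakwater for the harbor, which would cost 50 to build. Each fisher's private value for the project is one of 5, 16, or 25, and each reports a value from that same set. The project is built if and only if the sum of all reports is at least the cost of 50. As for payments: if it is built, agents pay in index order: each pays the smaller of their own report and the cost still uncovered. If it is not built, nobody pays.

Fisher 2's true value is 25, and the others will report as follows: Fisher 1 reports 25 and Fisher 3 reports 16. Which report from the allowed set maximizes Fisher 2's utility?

16

Report 5: project not built, utility 0.
Report 16: project built, pays 16, utility 25 - 16 = 9.
Report 25: project built, pays 25, utility 25 - 25 = 0.
The best choice is 16 with utility 9.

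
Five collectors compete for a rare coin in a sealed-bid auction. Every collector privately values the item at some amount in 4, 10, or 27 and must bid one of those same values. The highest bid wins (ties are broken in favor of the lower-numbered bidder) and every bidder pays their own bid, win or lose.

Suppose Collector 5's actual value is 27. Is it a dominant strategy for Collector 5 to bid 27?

Consider the case where Collector 1 bids 4, Collector 2 bids 4, Collector 3 bids 4 and Collector 4 bids 4.
Truthful bid 27: wins, pays 27, utility 27 - 27 = 0.
Bid 10 instead: wins, pays 10, utility 27 - 10 = 17.
Since 17 > 0, bidding 10 is strictly better here, so truthful bidding is not dominant.

No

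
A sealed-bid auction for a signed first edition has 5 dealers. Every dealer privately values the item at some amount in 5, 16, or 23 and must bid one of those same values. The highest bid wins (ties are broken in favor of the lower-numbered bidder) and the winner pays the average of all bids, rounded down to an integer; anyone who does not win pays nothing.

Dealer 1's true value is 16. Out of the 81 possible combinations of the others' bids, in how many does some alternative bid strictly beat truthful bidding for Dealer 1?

23

Others bid (5, 5, 5, 5): truth gives 9; bid 5 gives 11 > 9. Violating.
Others bid (5, 5, 5, 23): truth gives 0; bid 23 gives 4 > 0. Violating.
Others bid (5, 5, 16, 23): truth gives 0; bid 23 gives 2 > 0. Violating.
Others bid (5, 5, 23, 5): truth gives 0; bid 23 gives 4 > 0. Violating.
Others bid (5, 5, 5, 16): truth gives 7; no alternative beats it.
Others bid (5, 5, 16, 5): truth gives 7; no alternative beats it.
(Checking all 81 profiles: 23 have a profitable deviation, 58 do not.)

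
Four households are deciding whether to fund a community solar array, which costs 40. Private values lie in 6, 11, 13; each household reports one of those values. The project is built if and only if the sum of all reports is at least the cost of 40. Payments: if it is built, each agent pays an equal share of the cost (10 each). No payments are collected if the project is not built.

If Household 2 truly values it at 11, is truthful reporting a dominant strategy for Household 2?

No

Consider the case where Household 1 reports 6, Household 3 reports 11 and Household 4 reports 11.
Truthful report 11: project not built, utility 0.
Report 13 instead: project built, pays 10, utility 11 - 10 = 1.
Since 1 > 0, reporting 13 is strictly better here, so truthful reporting is not dominant.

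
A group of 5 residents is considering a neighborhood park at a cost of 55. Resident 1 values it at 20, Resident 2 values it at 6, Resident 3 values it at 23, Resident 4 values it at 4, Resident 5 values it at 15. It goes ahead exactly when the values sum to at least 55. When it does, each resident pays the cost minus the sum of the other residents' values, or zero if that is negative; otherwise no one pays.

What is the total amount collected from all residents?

Total value 68 ≥ cost 55, so it is built.
Resident 1: others sum to 48; max(0, 55 - 48) = 7.
Resident 2: others sum to 62; max(0, 55 - 62) = 0.
Resident 3: others sum to 45; max(0, 55 - 45) = 10.
Resident 4: others sum to 64; max(0, 55 - 64) = 0.
Resident 5: others sum to 53; max(0, 55 - 53) = 2.
Total collected = 7 + 0 + 10 + 0 + 2 = 19.

19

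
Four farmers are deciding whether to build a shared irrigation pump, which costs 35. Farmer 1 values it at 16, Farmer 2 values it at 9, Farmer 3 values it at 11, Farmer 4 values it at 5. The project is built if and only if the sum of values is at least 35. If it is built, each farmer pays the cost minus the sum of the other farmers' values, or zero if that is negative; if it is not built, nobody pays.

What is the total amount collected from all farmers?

18

Total value 41 ≥ cost 35, so it is built.
Farmer 1: others sum to 25; max(0, 35 - 25) = 10.
Farmer 2: others sum to 32; max(0, 35 - 32) = 3.
Farmer 3: others sum to 30; max(0, 35 - 30) = 5.
Farmer 4: others sum to 36; max(0, 35 - 36) = 0.
Total collected = 10 + 3 + 5 + 0 = 18.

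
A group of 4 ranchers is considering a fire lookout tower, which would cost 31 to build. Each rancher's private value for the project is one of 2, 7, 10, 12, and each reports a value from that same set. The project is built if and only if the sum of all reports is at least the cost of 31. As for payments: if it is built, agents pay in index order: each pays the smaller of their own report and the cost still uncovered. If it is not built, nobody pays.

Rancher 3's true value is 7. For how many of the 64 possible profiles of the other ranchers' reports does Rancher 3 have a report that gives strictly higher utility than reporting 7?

17

Others report (7, 10, 12): truth gives 0; report 2 gives 5 > 0. Violating.
Others report (7, 12, 10): truth gives 0; report 2 gives 5 > 0. Violating.
Others report (7, 12, 12): truth gives 0; report 2 gives 5 > 0. Violating.
Others report (10, 7, 12): truth gives 0; report 2 gives 5 > 0. Violating.
Others report (2, 2, 2): truth gives 0; no alternative beats it.
Others report (2, 2, 7): truth gives 0; no alternative beats it.
(Checking all 64 profiles: 17 have a profitable deviation, 47 do not.)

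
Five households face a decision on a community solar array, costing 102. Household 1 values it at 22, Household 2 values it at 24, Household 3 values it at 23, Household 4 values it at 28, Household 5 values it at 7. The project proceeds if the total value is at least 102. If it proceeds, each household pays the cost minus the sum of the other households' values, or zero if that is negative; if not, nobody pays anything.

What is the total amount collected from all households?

Total value 104 ≥ cost 102, so it is built.
Household 1: others sum to 82; max(0, 102 - 82) = 20.
Household 2: others sum to 80; max(0, 102 - 80) = 22.
Household 3: others sum to 81; max(0, 102 - 81) = 21.
Household 4: others sum to 76; max(0, 102 - 76) = 26.
Household 5: others sum to 97; max(0, 102 - 97) = 5.
Total collected = 20 + 22 + 21 + 26 + 5 = 94.

94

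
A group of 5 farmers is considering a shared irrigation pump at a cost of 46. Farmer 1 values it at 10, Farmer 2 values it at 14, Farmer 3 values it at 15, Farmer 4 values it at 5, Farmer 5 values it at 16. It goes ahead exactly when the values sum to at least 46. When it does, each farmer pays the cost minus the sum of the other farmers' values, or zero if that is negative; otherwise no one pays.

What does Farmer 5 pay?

2

Total value 60 ≥ cost 46, so the project is built.
The other farmers' values sum to 44.
Cost minus that sum is 46 - 44 = 2.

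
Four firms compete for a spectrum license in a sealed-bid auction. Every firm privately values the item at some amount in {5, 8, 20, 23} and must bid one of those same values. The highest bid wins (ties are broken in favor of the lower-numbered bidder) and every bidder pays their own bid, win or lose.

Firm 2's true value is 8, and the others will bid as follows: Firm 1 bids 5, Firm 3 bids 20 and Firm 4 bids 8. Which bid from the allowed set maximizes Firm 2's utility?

5

Bid 5: loses but pays 5, utility -5.
Bid 8: loses but pays 8, utility -8.
Bid 20: wins, pays 20, utility 8 - 20 = -12.
Bid 23: wins, pays 23, utility 8 - 23 = -15.
The best choice is 5 with utility -5.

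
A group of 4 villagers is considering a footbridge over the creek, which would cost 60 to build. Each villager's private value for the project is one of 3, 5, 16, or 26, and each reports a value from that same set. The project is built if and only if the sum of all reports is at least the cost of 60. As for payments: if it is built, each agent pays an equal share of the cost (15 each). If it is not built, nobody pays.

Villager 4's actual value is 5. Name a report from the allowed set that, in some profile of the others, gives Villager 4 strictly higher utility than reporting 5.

Suppose Villager 1 reports 3, Villager 2 reports 26 and Villager 3 reports 26.
Report 5: project built, pays 15, utility 5 - 15 = -10.
Report 3: project not built, utility 0.
So reporting 3 beats truth here (0 > -10).

3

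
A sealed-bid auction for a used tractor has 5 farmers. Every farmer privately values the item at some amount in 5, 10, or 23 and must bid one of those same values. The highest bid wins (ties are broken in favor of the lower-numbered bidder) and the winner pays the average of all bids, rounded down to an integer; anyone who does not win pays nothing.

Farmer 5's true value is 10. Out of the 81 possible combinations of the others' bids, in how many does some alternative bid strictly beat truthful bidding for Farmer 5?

Others bid (5, 5, 5, 10): truth gives 0; bid 23 gives 1 > 0. Violating.
Others bid (5, 5, 10, 5): truth gives 0; bid 23 gives 1 > 0. Violating.
Others bid (5, 10, 5, 5): truth gives 0; bid 23 gives 1 > 0. Violating.
Others bid (10, 5, 5, 5): truth gives 0; bid 23 gives 1 > 0. Violating.
Others bid (5, 5, 5, 5): truth gives 4; no alternative beats it.
Others bid (5, 5, 5, 23): truth gives 0; no alternative beats it.
(Checking all 81 profiles: 4 have a profitable deviation, 77 do not.)

4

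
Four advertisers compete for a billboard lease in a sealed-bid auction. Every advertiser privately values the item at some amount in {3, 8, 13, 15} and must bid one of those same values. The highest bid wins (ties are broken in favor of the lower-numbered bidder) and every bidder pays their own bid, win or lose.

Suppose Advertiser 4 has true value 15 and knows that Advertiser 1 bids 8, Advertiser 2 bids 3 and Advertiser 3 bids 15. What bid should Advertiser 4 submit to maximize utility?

3

Bid 3: loses but pays 3, utility -3.
Bid 8: loses but pays 8, utility -8.
Bid 13: loses but pays 13, utility -13.
Bid 15: loses but pays 15, utility -15.
The best choice is 3 with utility -3.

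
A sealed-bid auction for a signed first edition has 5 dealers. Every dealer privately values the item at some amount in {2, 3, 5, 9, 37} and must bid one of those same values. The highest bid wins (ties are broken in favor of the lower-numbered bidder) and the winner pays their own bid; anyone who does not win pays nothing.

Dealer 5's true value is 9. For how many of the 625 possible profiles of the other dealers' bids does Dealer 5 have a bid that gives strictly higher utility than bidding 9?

16

Others bid (2, 2, 2, 2): truth gives 0; bid 3 gives 6 > 0. Violating.
Others bid (2, 2, 2, 3): truth gives 0; bid 5 gives 4 > 0. Violating.
Others bid (2, 2, 3, 2): truth gives 0; bid 5 gives 4 > 0. Violating.
Others bid (2, 2, 3, 3): truth gives 0; bid 5 gives 4 > 0. Violating.
Others bid (2, 2, 2, 5): truth gives 0; no alternative beats it.
Others bid (2, 2, 2, 9): truth gives 0; no alternative beats it.
(Checking all 625 profiles: 16 have a profitable deviation, 609 do not.)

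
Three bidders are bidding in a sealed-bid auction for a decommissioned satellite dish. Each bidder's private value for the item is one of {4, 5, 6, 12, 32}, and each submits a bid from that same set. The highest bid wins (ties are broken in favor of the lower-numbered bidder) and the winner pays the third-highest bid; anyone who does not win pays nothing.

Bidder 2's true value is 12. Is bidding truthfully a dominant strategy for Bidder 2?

Consider the case where Bidder 1 bids 4 and Bidder 3 bids 32.
Truthful bid 12: loses, pays 0, utility 0.
Bid 32 instead: wins, pays 4, utility 12 - 4 = 8.
Since 8 > 0, bidding 32 is strictly better here, so truthful bidding is not dominant.

No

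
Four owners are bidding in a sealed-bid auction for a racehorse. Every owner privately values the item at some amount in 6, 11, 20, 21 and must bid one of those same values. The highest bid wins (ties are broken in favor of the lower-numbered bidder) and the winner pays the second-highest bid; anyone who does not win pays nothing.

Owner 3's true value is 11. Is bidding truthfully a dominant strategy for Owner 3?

Yes

Check each profile of the others' bids and compare truth against every alternative bid.
Others bid (6, 6, 6): truth gives 5, best alternative gives 5.
Others bid (6, 6, 11): truth gives 0, best alternative gives 0.
Others bid (6, 6, 20): truth gives 0, best alternative gives 0.
Others bid (6, 6, 21): truth gives 0, best alternative gives 0.
Others bid (6, 11, 6): truth gives 0, best alternative gives 0.
Others bid (6, 11, 11): truth gives 0, best alternative gives 0.
(Remaining 58 profiles checked similarly; truth is weakly best in each.)
In every case the truthful bid is at least as good as any alternative, so it is a dominant strategy.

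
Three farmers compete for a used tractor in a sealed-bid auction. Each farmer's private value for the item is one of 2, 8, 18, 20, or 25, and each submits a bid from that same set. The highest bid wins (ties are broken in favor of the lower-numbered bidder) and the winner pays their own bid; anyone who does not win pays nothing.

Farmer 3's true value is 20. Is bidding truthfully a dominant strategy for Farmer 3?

No

Consider the case where Farmer 1 bids 2 and Farmer 2 bids 2.
Truthful bid 20: wins, pays 20, utility 20 - 20 = 0.
Bid 8 instead: wins, pays 8, utility 20 - 8 = 12.
Since 12 > 0, bidding 8 is strictly better here, so truthful bidding is not dominant.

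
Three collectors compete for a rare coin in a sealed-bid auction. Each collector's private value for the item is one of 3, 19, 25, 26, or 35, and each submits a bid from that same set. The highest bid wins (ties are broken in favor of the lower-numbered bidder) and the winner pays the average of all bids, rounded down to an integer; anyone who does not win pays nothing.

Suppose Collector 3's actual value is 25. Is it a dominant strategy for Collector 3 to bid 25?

Consider the case where Collector 1 bids 3 and Collector 2 bids 3.
Truthful bid 25: wins, pays 10, utility 25 - 10 = 15.
Bid 19 instead: wins, pays 8, utility 25 - 8 = 17.
Since 17 > 15, bidding 19 is strictly better here, so truthful bidding is not dominant.

No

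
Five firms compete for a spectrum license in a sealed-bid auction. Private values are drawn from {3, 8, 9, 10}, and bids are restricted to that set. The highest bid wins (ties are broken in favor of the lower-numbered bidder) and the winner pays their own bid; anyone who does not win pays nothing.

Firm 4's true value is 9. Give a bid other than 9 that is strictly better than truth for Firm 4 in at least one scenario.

8

Suppose Firm 1 bids 3, Firm 2 bids 3, Firm 3 bids 3 and Firm 5 bids 3.
Bid 9: wins, pays 9, utility 9 - 9 = 0.
Bid 8: wins, pays 8, utility 9 - 8 = 1.
So bidding 8 beats truth here (1 > 0).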